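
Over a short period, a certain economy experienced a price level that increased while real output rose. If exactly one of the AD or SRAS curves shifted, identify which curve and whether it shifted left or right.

P rose and Y rose. An AD shift moves P and Y in the same direction; an SRAS shift moves them in opposite directions.
Here P and Y moved in the same direction, so the AD curve shifted.
Since Y rose, AD shifted right.

AD shifted right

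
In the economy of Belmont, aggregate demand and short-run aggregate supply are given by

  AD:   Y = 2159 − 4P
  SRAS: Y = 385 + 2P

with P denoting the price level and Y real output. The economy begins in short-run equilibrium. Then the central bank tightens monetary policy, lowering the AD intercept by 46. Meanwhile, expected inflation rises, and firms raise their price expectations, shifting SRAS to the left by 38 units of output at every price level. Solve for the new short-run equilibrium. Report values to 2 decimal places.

P = 294.33, Y = 935.67

After both shocks: AD is Y = 2113 − 4P and SRAS is Y = 347 + 2P.
Setting them equal: 1766 = 6P, so P = 294.33.
Substituting into AD, Y = 935.67.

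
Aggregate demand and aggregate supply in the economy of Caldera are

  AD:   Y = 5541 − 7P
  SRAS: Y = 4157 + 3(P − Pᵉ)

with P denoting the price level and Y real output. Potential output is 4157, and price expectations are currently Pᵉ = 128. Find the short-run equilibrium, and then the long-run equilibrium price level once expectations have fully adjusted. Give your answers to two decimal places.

Short run: with Pᵉ = 128, SRAS is Y = 3773 + 3P. Setting AD = SRAS gives 1768 = 10P, so P = 176.80 and Y = 5541 − 7P = 4303.40.
Output 4303.40 is above potential 4157, so over time expected prices rise and SRAS shifts left until Y returns to 4157.
Long run: Y = 4157 on the AD curve gives 4157 = 5541 − 7P, so P = 197.71.

Short run: P = 176.80, Y = 4303.40. Long run: P = 197.71.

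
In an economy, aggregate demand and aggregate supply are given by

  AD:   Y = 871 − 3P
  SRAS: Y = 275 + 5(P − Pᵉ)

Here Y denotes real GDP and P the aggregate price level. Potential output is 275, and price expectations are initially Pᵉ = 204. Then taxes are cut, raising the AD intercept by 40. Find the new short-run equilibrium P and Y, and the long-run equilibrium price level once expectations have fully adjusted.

Short run: P = 207, Y = 290. Long run: P = 212.

AD shifts right: new AD is Y = 911 − 3P. With Pᵉ = 204, SRAS is Y = 5P − 745.
Short run: 911 − 3P = 5P − 745 gives 1656 = 8P, so P = 207 and Y = 911 − 3·207 = 290.
Y = 290 is above potential 275; expectations adjust and SRAS shifts left until Y = 275.
Long run: on the new AD curve, 275 = 911 − 3P gives P = 212.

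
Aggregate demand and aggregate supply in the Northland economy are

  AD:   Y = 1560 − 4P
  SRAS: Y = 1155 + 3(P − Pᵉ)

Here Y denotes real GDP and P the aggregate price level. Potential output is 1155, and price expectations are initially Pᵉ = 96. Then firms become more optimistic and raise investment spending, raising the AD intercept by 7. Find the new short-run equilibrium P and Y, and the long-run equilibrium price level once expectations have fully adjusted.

Short run: P = 100, Y = 1167. Long run: P = 103.

AD shifts right: new AD is Y = 1567 − 4P. With Pᵉ = 96, SRAS is Y = 867 + 3P.
Short run: 1567 − 4P = 867 + 3P gives 700 = 7P, so P = 100 and Y = 1567 − 4·100 = 1167.
Y = 1167 is above potential 1155; expectations adjust and SRAS shifts left until Y = 1155.
Long run: on the new AD curve, 1155 = 1567 − 4P gives P = 103.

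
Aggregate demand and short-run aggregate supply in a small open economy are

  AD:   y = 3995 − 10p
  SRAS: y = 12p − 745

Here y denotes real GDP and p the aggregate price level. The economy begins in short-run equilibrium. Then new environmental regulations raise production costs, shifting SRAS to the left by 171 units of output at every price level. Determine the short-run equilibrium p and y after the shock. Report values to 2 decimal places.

p = 223.23, y = 1762.73

This is a negative supply shock: SRAS shifts left.
New SRAS: y = 12p − 916.
Set AD = SRAS: 3995 − 10p = 12p − 916, so 4911 = 22p and p = 223.23.
Substituting into AD, y = 1762.73.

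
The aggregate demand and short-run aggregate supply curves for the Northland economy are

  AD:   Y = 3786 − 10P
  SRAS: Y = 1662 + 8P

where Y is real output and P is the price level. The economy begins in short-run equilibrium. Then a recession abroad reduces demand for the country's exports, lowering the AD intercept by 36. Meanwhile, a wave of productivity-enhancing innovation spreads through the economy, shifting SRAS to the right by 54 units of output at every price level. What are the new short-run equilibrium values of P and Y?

P = 113, Y = 2620

After both shocks: AD is Y = 3750 − 10P and SRAS is Y = 1716 + 8P.
Setting them equal: 2034 = 18P, so P = 113.
Y = 3750 − 10·113 = 2620.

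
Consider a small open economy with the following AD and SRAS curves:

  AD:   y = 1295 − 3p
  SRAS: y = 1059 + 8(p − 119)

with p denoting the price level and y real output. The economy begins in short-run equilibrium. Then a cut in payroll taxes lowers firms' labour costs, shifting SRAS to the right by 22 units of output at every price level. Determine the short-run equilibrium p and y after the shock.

This is a positive supply shock: SRAS shifts right.
New SRAS: y = 129 + 8p.
Set AD = SRAS: 1295 − 3p = 129 + 8p, so 1166 = 11p and p = 106.
y = 1295 − 3·106 = 977.

p = 106, y = 977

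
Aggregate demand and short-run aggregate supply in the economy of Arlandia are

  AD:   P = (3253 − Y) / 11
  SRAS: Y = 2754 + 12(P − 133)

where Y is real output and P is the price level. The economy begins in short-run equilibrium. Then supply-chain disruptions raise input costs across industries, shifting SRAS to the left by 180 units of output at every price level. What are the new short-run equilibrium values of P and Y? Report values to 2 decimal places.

This is a negative supply shock: SRAS shifts left.
New SRAS: Y = 978 + 12P.
Set AD = SRAS: 3253 − 11P = 978 + 12P, so 2275 = 23P and P = 98.91.
Substituting into AD, Y = 2164.96.

P = 98.91, Y = 2164.96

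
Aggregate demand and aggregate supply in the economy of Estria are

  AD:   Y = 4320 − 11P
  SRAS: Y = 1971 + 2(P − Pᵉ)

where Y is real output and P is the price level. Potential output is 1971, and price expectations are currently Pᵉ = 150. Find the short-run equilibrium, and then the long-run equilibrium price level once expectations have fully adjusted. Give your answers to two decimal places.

Short run: P = 203.77, Y = 2078.54. Long run: P = 213.55.

Short run: with Pᵉ = 150, SRAS is Y = 1671 + 2P. Setting AD = SRAS gives 2649 = 13P, so P = 203.77 and Y = 4320 − 11P = 2078.54.
Output 2078.54 is above potential 1971, so over time expected prices rise and SRAS shifts left until Y returns to 1971.
Long run: Y = 1971 on the AD curve gives 1971 = 4320 − 11P, so P = 213.55.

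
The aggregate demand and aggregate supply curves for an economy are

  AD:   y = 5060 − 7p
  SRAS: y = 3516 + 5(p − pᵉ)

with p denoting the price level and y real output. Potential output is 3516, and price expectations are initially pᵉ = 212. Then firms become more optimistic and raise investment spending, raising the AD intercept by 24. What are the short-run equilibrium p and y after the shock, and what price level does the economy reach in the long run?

Short run: p = 219, y = 3551. Long run: p = 224.

AD shifts right: new AD is y = 5084 − 7p. With pᵉ = 212, SRAS is y = 2456 + 5p.
Short run: 5084 − 7p = 2456 + 5p gives 2628 = 12p, so p = 219 and y = 5084 − 7·219 = 3551.
y = 3551 is above potential 3516; expectations adjust and SRAS shifts left until y = 3516.
Long run: on the new AD curve, 3516 = 5084 − 7p gives p = 224.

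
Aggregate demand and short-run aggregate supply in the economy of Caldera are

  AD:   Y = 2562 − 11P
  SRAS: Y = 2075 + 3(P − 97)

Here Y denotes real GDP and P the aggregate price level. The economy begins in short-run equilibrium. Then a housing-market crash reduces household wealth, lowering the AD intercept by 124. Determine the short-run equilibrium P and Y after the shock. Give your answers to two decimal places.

This is a negative demand shock: AD shifts left.
New AD: Y = 2438 − 11P.
SRAS can be written Y = 1784 + 3P.
Set AD = SRAS: 2438 − 11P = 1784 + 3P, so 654 = 14P and P = 46.71.
Substituting into AD, Y = 1924.14.

P = 46.71, Y = 1924.14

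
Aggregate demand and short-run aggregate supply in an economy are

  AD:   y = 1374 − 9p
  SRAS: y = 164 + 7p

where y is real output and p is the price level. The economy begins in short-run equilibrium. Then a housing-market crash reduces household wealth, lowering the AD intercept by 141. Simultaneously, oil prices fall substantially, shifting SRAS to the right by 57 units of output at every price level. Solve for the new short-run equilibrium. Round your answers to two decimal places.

p = 63.25, y = 663.75

After both shocks: AD is y = 1233 − 9p and SRAS is y = 221 + 7p.
Setting them equal: 1012 = 16p, so p = 63.25.
Substituting into AD, y = 663.75.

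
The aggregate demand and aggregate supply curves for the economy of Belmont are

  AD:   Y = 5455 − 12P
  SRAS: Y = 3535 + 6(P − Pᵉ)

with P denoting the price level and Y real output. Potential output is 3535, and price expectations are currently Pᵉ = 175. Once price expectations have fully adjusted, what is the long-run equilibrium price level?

Short run: with Pᵉ = 175, SRAS is Y = 2485 + 6P. Setting AD = SRAS gives 2970 = 18P, so P = 165 and Y = 5455 − 12·165 = 3475.
Output 3475 is below potential 3535, so over time expected prices fall and SRAS shifts right until Y returns to 3535.
Long run: Y = 3535 on the AD curve gives 3535 = 5455 − 12P, so P = 160.

Long-run P = 160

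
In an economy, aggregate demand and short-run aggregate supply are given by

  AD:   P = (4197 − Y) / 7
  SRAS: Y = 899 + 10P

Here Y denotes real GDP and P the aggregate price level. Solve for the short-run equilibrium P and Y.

Rearrange AD to Y = 4197 − 7P.
Set AD = SRAS: 4197 − 7P = 899 + 10P, so 3298 = 17P and P = 194.
Then Y = 4197 − 7·194 = 2839.

P = 194, Y = 2839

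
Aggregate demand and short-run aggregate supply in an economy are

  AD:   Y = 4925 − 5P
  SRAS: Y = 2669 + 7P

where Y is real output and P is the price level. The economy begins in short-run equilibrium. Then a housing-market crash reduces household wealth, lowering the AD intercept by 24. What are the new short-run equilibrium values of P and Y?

P = 186, Y = 3971

This is a negative demand shock: AD shifts left.
New AD: Y = 4901 − 5P.
Set AD = SRAS: 4901 − 5P = 2669 + 7P, so 2232 = 12P and P = 186.
Y = 4901 − 5·186 = 3971.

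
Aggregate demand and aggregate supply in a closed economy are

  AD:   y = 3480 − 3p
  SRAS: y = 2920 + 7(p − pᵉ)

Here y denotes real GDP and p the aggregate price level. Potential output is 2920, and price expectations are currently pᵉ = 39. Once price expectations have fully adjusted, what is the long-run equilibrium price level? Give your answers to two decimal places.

Short run: with pᵉ = 39, SRAS is y = 2647 + 7p. Setting AD = SRAS gives 833 = 10p, so p = 83.30 and y = 3480 − 3p = 3230.10.
Output 3230.10 is above potential 2920, so over time expected prices rise and SRAS shifts left until y returns to 2920.
Long run: y = 2920 on the AD curve gives 2920 = 3480 − 3p, so p = 186.67.

Long-run p = 186.67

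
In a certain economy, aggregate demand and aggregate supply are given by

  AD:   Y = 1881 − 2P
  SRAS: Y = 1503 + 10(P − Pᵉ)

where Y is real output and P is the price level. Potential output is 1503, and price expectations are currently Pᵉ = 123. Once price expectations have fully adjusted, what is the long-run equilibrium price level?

Short run: with Pᵉ = 123, SRAS is Y = 273 + 10P. Setting AD = SRAS gives 1608 = 12P, so P = 134 and Y = 1881 − 2·134 = 1613.
Output 1613 is above potential 1503, so over time expected prices rise and SRAS shifts left until Y returns to 1503.
Long run: Y = 1503 on the AD curve gives 1503 = 1881 − 2P, so P = 189.

Long-run P = 189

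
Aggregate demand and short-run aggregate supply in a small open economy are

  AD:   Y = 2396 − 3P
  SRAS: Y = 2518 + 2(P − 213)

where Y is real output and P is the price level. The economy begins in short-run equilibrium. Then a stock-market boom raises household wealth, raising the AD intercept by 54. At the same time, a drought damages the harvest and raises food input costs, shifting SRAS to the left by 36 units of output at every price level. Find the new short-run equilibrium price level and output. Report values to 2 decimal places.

After both shocks: AD is Y = 2450 − 3P and SRAS is Y = 2056 + 2P.
Setting them equal: 394 = 5P, so P = 78.80.
Substituting into AD, Y = 2213.60.

P = 78.80, Y = 2213.60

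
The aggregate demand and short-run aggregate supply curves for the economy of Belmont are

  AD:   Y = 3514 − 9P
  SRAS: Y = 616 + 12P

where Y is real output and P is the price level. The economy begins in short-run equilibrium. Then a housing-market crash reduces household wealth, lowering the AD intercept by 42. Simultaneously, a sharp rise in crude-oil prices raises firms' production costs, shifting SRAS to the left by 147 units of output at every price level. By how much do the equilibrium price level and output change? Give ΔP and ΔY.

After both shocks: AD is Y = 3472 − 9P and SRAS is Y = 469 + 12P.
Setting them equal: 3003 = 21P, so P = 143.
Y = 3472 − 9·143 = 2185.
Initially P = 138, Y = 2272, so ΔP = +5 and ΔY = -87.

ΔP = +5, ΔY = -87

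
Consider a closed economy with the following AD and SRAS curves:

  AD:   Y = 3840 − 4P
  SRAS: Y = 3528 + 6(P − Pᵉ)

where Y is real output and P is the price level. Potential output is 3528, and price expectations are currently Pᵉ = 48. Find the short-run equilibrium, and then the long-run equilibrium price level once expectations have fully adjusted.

Short run: P = 60, Y = 3600. Long run: P = 78.

Short run: with Pᵉ = 48, SRAS is Y = 3240 + 6P. Setting AD = SRAS gives 600 = 10P, so P = 60 and Y = 3840 − 4·60 = 3600.
Output 3600 is above potential 3528, so over time expected prices rise and SRAS shifts left until Y returns to 3528.
Long run: Y = 3528 on the AD curve gives 3528 = 3840 − 4P, so P = 78.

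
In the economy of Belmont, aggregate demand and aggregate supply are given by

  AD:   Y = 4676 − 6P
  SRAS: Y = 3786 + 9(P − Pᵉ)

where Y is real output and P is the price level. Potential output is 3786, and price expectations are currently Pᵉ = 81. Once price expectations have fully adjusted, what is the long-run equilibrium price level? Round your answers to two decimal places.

Short run: with Pᵉ = 81, SRAS is Y = 3057 + 9P. Setting AD = SRAS gives 1619 = 15P, so P = 107.93 and Y = 4676 − 6P = 4028.40.
Output 4028.40 is above potential 3786, so over time expected prices rise and SRAS shifts left until Y returns to 3786.
Long run: Y = 3786 on the AD curve gives 3786 = 4676 − 6P, so P = 148.33.

Long-run P = 148.33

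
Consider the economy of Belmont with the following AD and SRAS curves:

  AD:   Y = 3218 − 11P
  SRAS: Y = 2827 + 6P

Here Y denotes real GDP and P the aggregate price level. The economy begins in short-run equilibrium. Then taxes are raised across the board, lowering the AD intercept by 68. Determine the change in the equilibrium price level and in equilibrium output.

This is a negative demand shock: AD shifts left.
New AD: Y = 3150 − 11P.
Set AD = SRAS: 3150 − 11P = 2827 + 6P, so 323 = 17P and P = 19.
Y = 3150 − 11·19 = 2941.
Initially P = 23, Y = 2965, so ΔP = -4 and ΔY = -24.

ΔP = -4, ΔY = -24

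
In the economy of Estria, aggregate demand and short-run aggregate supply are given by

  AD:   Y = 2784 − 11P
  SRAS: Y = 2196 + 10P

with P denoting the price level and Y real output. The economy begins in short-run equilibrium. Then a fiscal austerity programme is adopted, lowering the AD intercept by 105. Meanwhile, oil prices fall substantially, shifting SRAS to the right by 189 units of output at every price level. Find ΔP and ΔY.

After both shocks: AD is Y = 2679 − 11P and SRAS is Y = 2385 + 10P.
Setting them equal: 294 = 21P, so P = 14.
Y = 2679 − 11·14 = 2525.
Initially P = 28, Y = 2476, so ΔP = -14 and ΔY = +49.

ΔP = -14, ΔY = +49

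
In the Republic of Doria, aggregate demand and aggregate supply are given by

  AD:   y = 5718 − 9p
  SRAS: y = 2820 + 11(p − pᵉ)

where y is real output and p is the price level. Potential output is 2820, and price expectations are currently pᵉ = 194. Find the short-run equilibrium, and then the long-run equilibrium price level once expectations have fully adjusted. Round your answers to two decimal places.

Short run: with pᵉ = 194, SRAS is y = 686 + 11p. Setting AD = SRAS gives 5032 = 20p, so p = 251.60 and y = 5718 − 9p = 3453.60.
Output 3453.60 is above potential 2820, so over time expected prices rise and SRAS shifts left until y returns to 2820.
Long run: y = 2820 on the AD curve gives 2820 = 5718 − 9p, so p = 322.00.

Short run: p = 251.60, y = 3453.60. Long run: p = 322.00.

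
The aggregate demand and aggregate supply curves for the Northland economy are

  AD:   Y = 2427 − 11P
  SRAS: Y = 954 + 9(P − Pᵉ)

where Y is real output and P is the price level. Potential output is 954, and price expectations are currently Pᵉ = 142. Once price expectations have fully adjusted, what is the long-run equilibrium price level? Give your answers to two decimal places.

Long-run P = 133.91

Short run: with Pᵉ = 142, SRAS is Y = 9P − 324. Setting AD = SRAS gives 2751 = 20P, so P = 137.55 and Y = 2427 − 11P = 913.95.
Output 913.95 is below potential 954, so over time expected prices fall and SRAS shifts right until Y returns to 954.
Long run: Y = 954 on the AD curve gives 954 = 2427 − 11P, so P = 133.91.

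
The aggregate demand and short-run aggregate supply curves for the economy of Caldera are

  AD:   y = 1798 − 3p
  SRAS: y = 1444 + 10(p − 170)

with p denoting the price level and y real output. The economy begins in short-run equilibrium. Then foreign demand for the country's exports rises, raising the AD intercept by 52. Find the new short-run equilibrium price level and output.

This is a positive demand shock: AD shifts right.
New AD: y = 1850 − 3p.
SRAS can be written y = 10p − 256.
Set AD = SRAS: 1850 − 3p = 10p − 256, so 2106 = 13p and p = 162.
y = 1850 − 3·162 = 1364.

p = 162, y = 1364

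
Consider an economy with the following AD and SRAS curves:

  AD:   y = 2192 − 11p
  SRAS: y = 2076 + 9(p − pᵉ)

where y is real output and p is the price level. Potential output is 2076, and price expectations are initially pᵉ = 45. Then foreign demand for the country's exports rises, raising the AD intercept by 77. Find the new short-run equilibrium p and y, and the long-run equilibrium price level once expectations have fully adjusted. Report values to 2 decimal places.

Short run: p = 29.90, y = 1940.10. Long run: p = 17.55.

AD shifts right: new AD is y = 2269 − 11p. With pᵉ = 45, SRAS is y = 1671 + 9p.
Short run: 2269 − 11p = 1671 + 9p gives 598 = 20p, so p = 29.90 and y = 2269 − 11p = 1940.10.
y = 1940.10 is below potential 2076; expectations adjust and SRAS shifts right until y = 2076.
Long run: on the new AD curve, 2076 = 2269 − 11p gives p = 17.55.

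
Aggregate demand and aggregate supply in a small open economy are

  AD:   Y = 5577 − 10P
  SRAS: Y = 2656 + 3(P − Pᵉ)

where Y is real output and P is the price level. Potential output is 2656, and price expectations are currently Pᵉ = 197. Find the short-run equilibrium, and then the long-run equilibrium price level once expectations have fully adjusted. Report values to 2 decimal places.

Short run: P = 270.15, Y = 2875.46. Long run: P = 292.10.

Short run: with Pᵉ = 197, SRAS is Y = 2065 + 3P. Setting AD = SRAS gives 3512 = 13P, so P = 270.15 and Y = 5577 − 10P = 2875.46.
Output 2875.46 is above potential 2656, so over time expected prices rise and SRAS shifts left until Y returns to 2656.
Long run: Y = 2656 on the AD curve gives 2656 = 5577 − 10P, so P = 292.10.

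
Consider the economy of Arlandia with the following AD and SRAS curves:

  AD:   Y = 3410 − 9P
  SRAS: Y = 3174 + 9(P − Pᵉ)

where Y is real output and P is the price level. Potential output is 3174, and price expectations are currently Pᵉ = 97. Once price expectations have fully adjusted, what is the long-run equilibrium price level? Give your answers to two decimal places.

Long-run P = 26.22

Short run: with Pᵉ = 97, SRAS is Y = 2301 + 9P. Setting AD = SRAS gives 1109 = 18P, so P = 61.61 and Y = 3410 − 9P = 2855.50.
Output 2855.50 is below potential 3174, so over time expected prices fall and SRAS shifts right until Y returns to 3174.
Long run: Y = 3174 on the AD curve gives 3174 = 3410 − 9P, so P = 26.22.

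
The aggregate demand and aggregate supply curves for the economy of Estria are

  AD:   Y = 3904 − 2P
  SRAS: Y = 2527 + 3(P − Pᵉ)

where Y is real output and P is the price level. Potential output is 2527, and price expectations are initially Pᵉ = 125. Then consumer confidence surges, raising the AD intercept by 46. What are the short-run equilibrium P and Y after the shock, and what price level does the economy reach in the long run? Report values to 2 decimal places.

Short run: P = 359.60, Y = 3230.80. Long run: P = 711.50.

AD shifts right: new AD is Y = 3950 − 2P. With Pᵉ = 125, SRAS is Y = 2152 + 3P.
Short run: 3950 − 2P = 2152 + 3P gives 1798 = 5P, so P = 359.60 and Y = 3950 − 2P = 3230.80.
Y = 3230.80 is above potential 2527; expectations adjust and SRAS shifts left until Y = 2527.
Long run: on the new AD curve, 2527 = 3950 − 2P gives P = 711.50.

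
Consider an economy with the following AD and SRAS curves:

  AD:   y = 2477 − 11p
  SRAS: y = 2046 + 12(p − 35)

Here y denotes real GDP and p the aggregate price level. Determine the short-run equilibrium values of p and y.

Write SRAS as y = 2046 + 12p − 420 = 1626 + 12p.
Set AD = SRAS: 2477 − 11p = 1626 + 12p, so 851 = 23p and p = 37.
Then y = 2477 − 11·37 = 2070.

p = 37, y = 2070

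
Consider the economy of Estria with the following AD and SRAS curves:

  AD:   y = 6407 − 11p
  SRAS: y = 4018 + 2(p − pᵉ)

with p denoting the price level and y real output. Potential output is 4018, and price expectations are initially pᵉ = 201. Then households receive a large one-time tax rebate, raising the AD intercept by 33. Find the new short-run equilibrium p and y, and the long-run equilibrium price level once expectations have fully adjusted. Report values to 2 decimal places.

AD shifts right: new AD is y = 6440 − 11p. With pᵉ = 201, SRAS is y = 3616 + 2p.
Short run: 6440 − 11p = 3616 + 2p gives 2824 = 13p, so p = 217.23 and y = 6440 − 11p = 4050.46.
y = 4050.46 is above potential 4018; expectations adjust and SRAS shifts left until y = 4018.
Long run: on the new AD curve, 4018 = 6440 − 11p gives p = 220.18.

Short run: p = 217.23, y = 4050.46. Long run: p = 220.18.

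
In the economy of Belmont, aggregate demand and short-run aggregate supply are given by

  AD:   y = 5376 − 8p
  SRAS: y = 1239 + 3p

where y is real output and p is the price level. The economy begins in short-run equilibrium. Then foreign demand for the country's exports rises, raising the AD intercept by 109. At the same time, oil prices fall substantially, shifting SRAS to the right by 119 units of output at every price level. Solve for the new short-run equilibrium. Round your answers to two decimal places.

p = 375.18, y = 2483.55

After both shocks: AD is y = 5485 − 8p and SRAS is y = 1358 + 3p.
Setting them equal: 4127 = 11p, so p = 375.18.
Substituting into AD, y = 2483.55.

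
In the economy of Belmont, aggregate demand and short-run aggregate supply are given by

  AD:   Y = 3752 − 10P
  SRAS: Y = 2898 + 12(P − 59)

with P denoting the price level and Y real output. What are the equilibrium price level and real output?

Write SRAS as Y = 2898 + 12P − 708 = 2190 + 12P.
Set AD = SRAS: 3752 − 10P = 2190 + 12P, so 1562 = 22P and P = 71.
Then Y = 3752 − 10·71 = 3042.

P = 71, Y = 3042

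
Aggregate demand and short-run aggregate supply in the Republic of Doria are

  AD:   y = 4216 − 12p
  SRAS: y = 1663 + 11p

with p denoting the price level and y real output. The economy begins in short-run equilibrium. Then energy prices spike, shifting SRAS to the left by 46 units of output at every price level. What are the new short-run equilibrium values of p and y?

This is a negative supply shock: SRAS shifts left.
New SRAS: y = 1617 + 11p.
Set AD = SRAS: 4216 − 12p = 1617 + 11p, so 2599 = 23p and p = 113.
y = 4216 − 12·113 = 2860.

p = 113, y = 2860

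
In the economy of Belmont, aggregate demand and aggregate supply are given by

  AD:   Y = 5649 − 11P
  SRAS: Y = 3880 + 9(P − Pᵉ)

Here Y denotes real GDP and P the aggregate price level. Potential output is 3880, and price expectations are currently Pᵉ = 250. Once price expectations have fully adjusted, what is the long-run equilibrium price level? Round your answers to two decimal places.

Long-run P = 160.82

Short run: with Pᵉ = 250, SRAS is Y = 1630 + 9P. Setting AD = SRAS gives 4019 = 20P, so P = 200.95 and Y = 5649 − 11P = 3438.55.
Output 3438.55 is below potential 3880, so over time expected prices fall and SRAS shifts right until Y returns to 3880.
Long run: Y = 3880 on the AD curve gives 3880 = 5649 − 11P, so P = 160.82.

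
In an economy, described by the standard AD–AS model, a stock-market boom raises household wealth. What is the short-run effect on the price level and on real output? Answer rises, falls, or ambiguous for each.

Price level: rises; output: rises

This is a positive demand shock: AD shifts right.
Moving along the upward-sloping SRAS curve, P rises and Y rises.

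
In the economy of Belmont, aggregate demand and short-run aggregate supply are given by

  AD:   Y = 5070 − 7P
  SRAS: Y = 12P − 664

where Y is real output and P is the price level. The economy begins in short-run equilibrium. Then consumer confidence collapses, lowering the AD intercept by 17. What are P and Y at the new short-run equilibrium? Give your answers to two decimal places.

This is a negative demand shock: AD shifts left.
New AD: Y = 5053 − 7P.
Set AD = SRAS: 5053 − 7P = 12P − 664, so 5717 = 19P and P = 300.89.
Substituting into AD, Y = 2946.74.

P = 300.89, Y = 2946.74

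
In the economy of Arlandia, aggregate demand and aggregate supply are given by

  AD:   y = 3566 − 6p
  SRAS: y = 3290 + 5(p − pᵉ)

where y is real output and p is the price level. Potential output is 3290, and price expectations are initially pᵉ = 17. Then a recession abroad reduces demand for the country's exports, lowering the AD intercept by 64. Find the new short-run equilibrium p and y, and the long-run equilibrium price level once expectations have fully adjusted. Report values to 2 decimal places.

Short run: p = 27.00, y = 3340.00. Long run: p = 35.33.

AD shifts left: new AD is y = 3502 − 6p. With pᵉ = 17, SRAS is y = 3205 + 5p.
Short run: 3502 − 6p = 3205 + 5p gives 297 = 11p, so p = 27.00 and y = 3502 − 6p = 3340.00.
y = 3340.00 is above potential 3290; expectations adjust and SRAS shifts left until y = 3290.
Long run: on the new AD curve, 3290 = 3502 − 6p gives p = 35.33.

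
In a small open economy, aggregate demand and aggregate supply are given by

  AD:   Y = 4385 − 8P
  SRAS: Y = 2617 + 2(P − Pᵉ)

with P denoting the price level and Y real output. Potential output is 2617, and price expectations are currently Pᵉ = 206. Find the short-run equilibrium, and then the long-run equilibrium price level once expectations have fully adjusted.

Short run: with Pᵉ = 206, SRAS is Y = 2205 + 2P. Setting AD = SRAS gives 2180 = 10P, so P = 218 and Y = 4385 − 8·218 = 2641.
Output 2641 is above potential 2617, so over time expected prices rise and SRAS shifts left until Y returns to 2617.
Long run: Y = 2617 on the AD curve gives 2617 = 4385 − 8P, so P = 221.

Short run: P = 218, Y = 2641. Long run: P = 221.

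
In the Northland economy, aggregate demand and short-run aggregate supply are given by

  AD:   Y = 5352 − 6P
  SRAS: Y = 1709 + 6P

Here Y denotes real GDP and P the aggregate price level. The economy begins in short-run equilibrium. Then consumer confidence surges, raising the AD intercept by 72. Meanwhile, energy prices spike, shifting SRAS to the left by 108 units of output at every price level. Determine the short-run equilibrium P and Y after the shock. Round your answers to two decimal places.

After both shocks: AD is Y = 5424 − 6P and SRAS is Y = 1601 + 6P.
Setting them equal: 3823 = 12P, so P = 318.58.
Substituting into AD, Y = 3512.50.

P = 318.58, Y = 3512.50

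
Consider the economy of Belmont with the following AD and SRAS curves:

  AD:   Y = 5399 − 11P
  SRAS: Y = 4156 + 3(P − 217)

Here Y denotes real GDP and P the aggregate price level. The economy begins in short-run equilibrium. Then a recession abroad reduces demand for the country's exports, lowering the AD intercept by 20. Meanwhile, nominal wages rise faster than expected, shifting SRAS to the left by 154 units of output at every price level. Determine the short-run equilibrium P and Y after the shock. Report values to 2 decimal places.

After both shocks: AD is Y = 5379 − 11P and SRAS is Y = 3351 + 3P.
Setting them equal: 2028 = 14P, so P = 144.86.
Substituting into AD, Y = 3785.57.

P = 144.86, Y = 3785.57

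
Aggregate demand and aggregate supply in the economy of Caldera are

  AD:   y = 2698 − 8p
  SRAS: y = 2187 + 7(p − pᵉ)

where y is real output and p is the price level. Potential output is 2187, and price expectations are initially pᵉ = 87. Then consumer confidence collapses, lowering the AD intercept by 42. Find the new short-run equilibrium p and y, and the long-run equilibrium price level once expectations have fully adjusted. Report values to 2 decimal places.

AD shifts left: new AD is y = 2656 − 8p. With pᵉ = 87, SRAS is y = 1578 + 7p.
Short run: 2656 − 8p = 1578 + 7p gives 1078 = 15p, so p = 71.87 and y = 2656 − 8p = 2081.07.
y = 2081.07 is below potential 2187; expectations adjust and SRAS shifts right until y = 2187.
Long run: on the new AD curve, 2187 = 2656 − 8p gives p = 58.63.

Short run: p = 71.87, y = 2081.07. Long run: p = 58.63.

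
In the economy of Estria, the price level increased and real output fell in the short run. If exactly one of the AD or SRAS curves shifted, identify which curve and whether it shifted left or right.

P rose and Y fell. An AD shift moves P and Y in the same direction; an SRAS shift moves them in opposite directions.
Here P and Y moved in opposite directions, so the SRAS curve shifted.
Since Y fell, SRAS shifted left.

SRAS shifted left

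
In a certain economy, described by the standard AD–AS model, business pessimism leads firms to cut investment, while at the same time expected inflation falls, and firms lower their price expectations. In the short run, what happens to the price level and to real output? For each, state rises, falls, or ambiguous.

Price level: falls; output: ambiguous

The first event is a negative demand shock: AD shifts left, which by itself pushes P down and Y down.
The second is a favourable supply shock: SRAS shifts right, which by itself pushes P down and Y up.
Both shocks push P down, so P falls. The two shocks push Y in opposite directions, so the effect on Y is ambiguous.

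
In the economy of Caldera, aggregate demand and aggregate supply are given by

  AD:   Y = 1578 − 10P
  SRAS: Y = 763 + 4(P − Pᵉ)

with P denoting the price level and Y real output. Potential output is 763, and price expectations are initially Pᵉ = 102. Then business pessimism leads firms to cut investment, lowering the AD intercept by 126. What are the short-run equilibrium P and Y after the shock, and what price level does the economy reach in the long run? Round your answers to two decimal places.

Short run: P = 78.36, Y = 668.43. Long run: P = 68.90.

AD shifts left: new AD is Y = 1452 − 10P. With Pᵉ = 102, SRAS is Y = 355 + 4P.
Short run: 1452 − 10P = 355 + 4P gives 1097 = 14P, so P = 78.36 and Y = 1452 − 10P = 668.43.
Y = 668.43 is below potential 763; expectations adjust and SRAS shifts right until Y = 763.
Long run: on the new AD curve, 763 = 1452 − 10P gives P = 68.90.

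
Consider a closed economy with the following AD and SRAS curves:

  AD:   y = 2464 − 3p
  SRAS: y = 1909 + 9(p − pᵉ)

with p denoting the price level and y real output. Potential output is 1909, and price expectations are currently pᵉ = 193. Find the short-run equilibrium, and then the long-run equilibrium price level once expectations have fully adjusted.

Short run: with pᵉ = 193, SRAS is y = 172 + 9p. Setting AD = SRAS gives 2292 = 12p, so p = 191 and y = 2464 − 3·191 = 1891.
Output 1891 is below potential 1909, so over time expected prices fall and SRAS shifts right until y returns to 1909.
Long run: y = 1909 on the AD curve gives 1909 = 2464 − 3p, so p = 185.

Short run: p = 191, y = 1891. Long run: p = 185.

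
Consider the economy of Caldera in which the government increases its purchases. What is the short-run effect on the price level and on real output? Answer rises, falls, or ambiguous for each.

This is a positive demand shock: AD shifts right.
Moving along the upward-sloping SRAS curve, P rises and Y rises.

Price level: rises; output: rises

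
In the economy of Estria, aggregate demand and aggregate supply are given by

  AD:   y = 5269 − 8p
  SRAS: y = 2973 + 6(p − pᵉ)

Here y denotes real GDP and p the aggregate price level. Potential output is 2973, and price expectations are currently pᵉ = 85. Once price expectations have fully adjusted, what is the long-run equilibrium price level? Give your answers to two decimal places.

Short run: with pᵉ = 85, SRAS is y = 2463 + 6p. Setting AD = SRAS gives 2806 = 14p, so p = 200.43 and y = 5269 − 8p = 3665.57.
Output 3665.57 is above potential 2973, so over time expected prices rise and SRAS shifts left until y returns to 2973.
Long run: y = 2973 on the AD curve gives 2973 = 5269 − 8p, so p = 287.00.

Long-run p = 287.00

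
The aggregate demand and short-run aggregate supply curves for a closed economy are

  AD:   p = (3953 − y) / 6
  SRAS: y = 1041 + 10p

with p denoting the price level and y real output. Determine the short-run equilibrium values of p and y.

Rearrange AD to y = 3953 − 6p.
Set AD = SRAS: 3953 − 6p = 1041 + 10p, so 2912 = 16p and p = 182.
Then y = 3953 − 6·182 = 2861.

p = 182, y = 2861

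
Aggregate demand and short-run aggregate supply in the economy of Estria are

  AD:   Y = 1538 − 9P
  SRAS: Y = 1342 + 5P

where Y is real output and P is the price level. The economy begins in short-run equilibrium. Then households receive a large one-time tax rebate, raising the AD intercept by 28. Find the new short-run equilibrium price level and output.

This is a positive demand shock: AD shifts right.
New AD: Y = 1566 − 9P.
Set AD = SRAS: 1566 − 9P = 1342 + 5P, so 224 = 14P and P = 16.
Y = 1566 − 9·16 = 1422.

P = 16, Y = 1422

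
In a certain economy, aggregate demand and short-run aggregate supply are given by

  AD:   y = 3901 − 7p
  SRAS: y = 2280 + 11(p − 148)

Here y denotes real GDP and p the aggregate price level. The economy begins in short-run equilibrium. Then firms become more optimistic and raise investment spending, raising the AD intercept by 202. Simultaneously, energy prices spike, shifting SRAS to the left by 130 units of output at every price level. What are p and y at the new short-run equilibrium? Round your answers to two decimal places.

After both shocks: AD is y = 4103 − 7p and SRAS is y = 522 + 11p.
Setting them equal: 3581 = 18p, so p = 198.94.
Substituting into AD, y = 2710.39.

p = 198.94, y = 2710.39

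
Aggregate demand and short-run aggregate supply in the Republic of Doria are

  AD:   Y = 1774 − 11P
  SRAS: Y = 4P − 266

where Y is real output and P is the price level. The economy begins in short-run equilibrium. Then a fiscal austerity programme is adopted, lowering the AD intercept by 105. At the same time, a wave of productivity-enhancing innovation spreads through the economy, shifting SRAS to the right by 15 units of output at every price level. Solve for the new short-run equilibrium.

After both shocks: AD is Y = 1669 − 11P and SRAS is Y = 4P − 251.
Setting them equal: 1920 = 15P, so P = 128.
Y = 1669 − 11·128 = 261.

P = 128, Y = 261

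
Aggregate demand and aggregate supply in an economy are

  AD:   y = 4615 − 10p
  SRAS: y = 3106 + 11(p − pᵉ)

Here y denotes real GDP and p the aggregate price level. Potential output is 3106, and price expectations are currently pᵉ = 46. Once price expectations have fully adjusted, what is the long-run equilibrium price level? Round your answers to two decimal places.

Long-run p = 150.90

Short run: with pᵉ = 46, SRAS is y = 2600 + 11p. Setting AD = SRAS gives 2015 = 21p, so p = 95.95 and y = 4615 − 10p = 3655.48.
Output 3655.48 is above potential 3106, so over time expected prices rise and SRAS shifts left until y returns to 3106.
Long run: y = 3106 on the AD curve gives 3106 = 4615 − 10p, so p = 150.90.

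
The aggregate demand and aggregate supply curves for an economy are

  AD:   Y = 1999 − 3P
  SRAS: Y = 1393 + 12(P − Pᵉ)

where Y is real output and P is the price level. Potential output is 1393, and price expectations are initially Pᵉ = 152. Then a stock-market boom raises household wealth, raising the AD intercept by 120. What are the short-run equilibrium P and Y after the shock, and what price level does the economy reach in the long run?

AD shifts right: new AD is Y = 2119 − 3P. With Pᵉ = 152, SRAS is Y = 12P − 431.
Short run: 2119 − 3P = 12P − 431 gives 2550 = 15P, so P = 170 and Y = 2119 − 3·170 = 1609.
Y = 1609 is above potential 1393; expectations adjust and SRAS shifts left until Y = 1393.
Long run: on the new AD curve, 1393 = 2119 − 3P gives P = 242.

Short run: P = 170, Y = 1609. Long run: P = 242.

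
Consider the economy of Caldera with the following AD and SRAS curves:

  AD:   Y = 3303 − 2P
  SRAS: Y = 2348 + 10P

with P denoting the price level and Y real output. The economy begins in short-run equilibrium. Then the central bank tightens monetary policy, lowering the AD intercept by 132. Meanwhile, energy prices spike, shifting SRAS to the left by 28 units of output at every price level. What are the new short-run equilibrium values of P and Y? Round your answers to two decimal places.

P = 70.92, Y = 3029.17

After both shocks: AD is Y = 3171 − 2P and SRAS is Y = 2320 + 10P.
Setting them equal: 851 = 12P, so P = 70.92.
Substituting into AD, Y = 3029.17.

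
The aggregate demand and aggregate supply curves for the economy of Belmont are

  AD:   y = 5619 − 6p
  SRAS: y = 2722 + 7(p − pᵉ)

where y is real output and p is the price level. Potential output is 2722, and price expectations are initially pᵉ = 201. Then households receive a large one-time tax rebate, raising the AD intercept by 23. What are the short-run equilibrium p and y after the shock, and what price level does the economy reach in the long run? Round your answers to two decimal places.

AD shifts right: new AD is y = 5642 − 6p. With pᵉ = 201, SRAS is y = 1315 + 7p.
Short run: 5642 − 6p = 1315 + 7p gives 4327 = 13p, so p = 332.85 and y = 5642 − 6p = 3644.92.
y = 3644.92 is above potential 2722; expectations adjust and SRAS shifts left until y = 2722.
Long run: on the new AD curve, 2722 = 5642 − 6p gives p = 486.67.

Short run: p = 332.85, y = 3644.92. Long run: p = 486.67.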